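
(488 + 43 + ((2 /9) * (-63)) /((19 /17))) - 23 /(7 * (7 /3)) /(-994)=479804117 /925414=518.48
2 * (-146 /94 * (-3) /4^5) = 219 /24064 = 0.01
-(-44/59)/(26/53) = 1.52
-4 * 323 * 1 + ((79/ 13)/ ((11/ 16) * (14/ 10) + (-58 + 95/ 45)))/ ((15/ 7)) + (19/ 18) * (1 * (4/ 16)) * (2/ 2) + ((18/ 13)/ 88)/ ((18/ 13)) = -262990112477/ 203587956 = -1291.78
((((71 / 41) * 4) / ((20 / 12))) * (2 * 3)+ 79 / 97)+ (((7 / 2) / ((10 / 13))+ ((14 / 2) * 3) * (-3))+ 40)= 580723 / 79540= 7.30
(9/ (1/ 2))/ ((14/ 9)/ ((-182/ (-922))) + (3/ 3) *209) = 2106/ 25375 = 0.08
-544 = -544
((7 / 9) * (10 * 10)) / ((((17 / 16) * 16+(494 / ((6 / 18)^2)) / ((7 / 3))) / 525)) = 857500 / 40371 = 21.24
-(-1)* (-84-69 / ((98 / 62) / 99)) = -215877 / 49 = -4405.65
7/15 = 0.47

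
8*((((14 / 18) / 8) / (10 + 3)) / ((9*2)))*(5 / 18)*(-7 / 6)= -245 / 227448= -0.00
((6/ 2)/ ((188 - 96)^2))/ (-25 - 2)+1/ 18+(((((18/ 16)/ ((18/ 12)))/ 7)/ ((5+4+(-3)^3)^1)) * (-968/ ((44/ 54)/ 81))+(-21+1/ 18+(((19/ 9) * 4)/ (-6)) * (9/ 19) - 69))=482.23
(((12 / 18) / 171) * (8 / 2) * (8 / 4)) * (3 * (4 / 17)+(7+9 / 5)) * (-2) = -25856 / 43605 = -0.59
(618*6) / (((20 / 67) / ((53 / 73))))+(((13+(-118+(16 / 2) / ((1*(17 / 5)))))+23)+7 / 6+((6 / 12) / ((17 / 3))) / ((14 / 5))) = 4659768431 / 521220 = 8940.12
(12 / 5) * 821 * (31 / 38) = 152706 / 95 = 1607.43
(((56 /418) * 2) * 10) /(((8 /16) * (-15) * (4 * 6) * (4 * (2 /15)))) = -35 /1254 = -0.03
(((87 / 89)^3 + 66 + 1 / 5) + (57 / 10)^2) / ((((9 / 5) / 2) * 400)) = 7023189361 / 25378884000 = 0.28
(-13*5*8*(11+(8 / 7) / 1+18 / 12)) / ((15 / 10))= -99320 / 21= -4729.52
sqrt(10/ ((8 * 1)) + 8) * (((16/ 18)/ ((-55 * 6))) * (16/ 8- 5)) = 2 * sqrt(37)/ 495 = 0.02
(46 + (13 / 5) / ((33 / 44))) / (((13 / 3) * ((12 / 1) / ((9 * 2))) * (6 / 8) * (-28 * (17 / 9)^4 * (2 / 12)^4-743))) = -3154633776 / 102701774435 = -0.03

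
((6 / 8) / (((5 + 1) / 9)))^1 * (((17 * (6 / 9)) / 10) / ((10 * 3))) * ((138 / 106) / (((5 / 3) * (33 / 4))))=0.00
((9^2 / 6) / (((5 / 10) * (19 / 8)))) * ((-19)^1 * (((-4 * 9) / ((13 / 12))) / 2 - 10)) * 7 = 523152 / 13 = 40242.46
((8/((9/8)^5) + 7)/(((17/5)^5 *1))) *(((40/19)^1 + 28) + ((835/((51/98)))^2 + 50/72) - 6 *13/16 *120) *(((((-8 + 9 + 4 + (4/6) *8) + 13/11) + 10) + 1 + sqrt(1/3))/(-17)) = -797996570730922615071875/9297666403587822348 - 1074019610674189253125 *sqrt(3)/845242400326165668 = -88028.47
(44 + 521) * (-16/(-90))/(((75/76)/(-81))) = -206112/25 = -8244.48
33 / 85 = 0.39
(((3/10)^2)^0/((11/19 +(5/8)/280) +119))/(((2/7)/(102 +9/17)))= 51927456/17303875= 3.00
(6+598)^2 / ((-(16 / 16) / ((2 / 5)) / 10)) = -1459264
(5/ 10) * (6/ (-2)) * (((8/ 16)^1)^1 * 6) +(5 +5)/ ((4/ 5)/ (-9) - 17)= -7821/ 1538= -5.09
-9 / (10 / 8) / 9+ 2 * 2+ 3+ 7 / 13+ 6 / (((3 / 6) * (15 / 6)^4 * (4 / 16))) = 64734 / 8125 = 7.97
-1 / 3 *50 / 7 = -50 / 21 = -2.38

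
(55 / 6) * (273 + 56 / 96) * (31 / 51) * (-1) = -5597515 / 3672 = -1524.38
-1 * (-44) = 44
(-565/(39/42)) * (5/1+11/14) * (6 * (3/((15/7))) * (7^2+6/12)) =-19029087/13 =-1463775.92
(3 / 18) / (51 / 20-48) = -10 / 2727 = -0.00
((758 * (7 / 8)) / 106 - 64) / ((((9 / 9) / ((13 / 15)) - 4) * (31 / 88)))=3501069 / 60791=57.59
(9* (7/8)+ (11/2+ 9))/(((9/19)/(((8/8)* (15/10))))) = 3401/48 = 70.85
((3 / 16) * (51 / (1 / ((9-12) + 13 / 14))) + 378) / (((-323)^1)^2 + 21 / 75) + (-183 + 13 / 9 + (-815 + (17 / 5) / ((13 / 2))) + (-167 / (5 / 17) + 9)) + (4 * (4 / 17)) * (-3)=-9050438508780677 / 5810306261760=-1557.65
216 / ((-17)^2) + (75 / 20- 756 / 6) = -140457 / 1156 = -121.50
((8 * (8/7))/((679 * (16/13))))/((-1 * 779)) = -52/3702587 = -0.00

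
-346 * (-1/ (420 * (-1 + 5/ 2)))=173/ 315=0.55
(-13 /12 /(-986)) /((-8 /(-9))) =39 /31552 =0.00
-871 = -871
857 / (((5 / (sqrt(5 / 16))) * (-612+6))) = -857 * sqrt(5) / 12120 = -0.16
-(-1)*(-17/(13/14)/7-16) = -242/13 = -18.62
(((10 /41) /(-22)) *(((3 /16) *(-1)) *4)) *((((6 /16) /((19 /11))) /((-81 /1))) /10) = -1 /448704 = -0.00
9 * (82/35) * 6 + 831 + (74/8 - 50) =128347/140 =916.76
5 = 5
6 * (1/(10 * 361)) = 0.00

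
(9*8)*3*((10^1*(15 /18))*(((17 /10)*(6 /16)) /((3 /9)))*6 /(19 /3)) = 61965 /19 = 3261.32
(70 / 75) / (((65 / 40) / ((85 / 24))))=2.03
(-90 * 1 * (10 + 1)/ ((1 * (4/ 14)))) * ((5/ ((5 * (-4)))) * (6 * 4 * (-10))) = -207900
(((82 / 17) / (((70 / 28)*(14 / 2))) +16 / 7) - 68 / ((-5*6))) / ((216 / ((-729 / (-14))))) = 38781 / 33320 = 1.16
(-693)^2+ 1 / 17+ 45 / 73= 595989847 / 1241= 480249.68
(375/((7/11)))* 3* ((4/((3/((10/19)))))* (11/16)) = 226875/266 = 852.91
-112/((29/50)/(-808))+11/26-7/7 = 117644365/754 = 156027.01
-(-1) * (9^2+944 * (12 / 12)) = 1025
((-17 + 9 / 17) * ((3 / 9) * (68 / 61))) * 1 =-1120 / 183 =-6.12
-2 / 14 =-0.14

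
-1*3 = -3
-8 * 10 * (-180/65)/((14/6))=8640/91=94.95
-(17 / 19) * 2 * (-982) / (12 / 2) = 16694 / 57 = 292.88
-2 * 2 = -4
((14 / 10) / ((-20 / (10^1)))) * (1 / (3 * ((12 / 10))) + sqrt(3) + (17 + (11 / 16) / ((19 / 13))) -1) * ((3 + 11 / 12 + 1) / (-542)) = 413 * sqrt(3) / 65040 + 18924899 / 177949440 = 0.12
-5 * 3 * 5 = -75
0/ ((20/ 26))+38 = 38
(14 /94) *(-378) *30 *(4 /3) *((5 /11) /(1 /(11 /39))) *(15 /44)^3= -37209375 /3252964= -11.44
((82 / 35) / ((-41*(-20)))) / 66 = 1 / 23100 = 0.00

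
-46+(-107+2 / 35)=-5353 / 35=-152.94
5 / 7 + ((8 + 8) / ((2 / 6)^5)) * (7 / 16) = 11912 / 7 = 1701.71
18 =18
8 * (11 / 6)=44 / 3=14.67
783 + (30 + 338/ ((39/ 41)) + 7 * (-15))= 3190/ 3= 1063.33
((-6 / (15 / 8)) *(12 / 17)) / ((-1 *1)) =2.26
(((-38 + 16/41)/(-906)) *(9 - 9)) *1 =0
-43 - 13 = -56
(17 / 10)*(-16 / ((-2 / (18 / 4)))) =306 / 5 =61.20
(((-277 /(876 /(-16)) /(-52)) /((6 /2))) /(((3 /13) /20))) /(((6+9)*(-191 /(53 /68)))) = 14681 /19199511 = 0.00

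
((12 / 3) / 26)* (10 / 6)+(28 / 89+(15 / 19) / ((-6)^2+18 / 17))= 546881 / 923286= 0.59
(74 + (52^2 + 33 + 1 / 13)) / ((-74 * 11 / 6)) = -109632 / 5291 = -20.72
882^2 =777924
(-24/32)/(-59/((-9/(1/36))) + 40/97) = -23571/18683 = -1.26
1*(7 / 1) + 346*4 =1391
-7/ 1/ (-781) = 7/ 781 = 0.01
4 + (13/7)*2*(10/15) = 136/21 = 6.48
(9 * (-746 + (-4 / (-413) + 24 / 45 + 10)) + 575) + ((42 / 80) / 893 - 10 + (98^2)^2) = 1360621402442441 / 14752360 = 92230761.89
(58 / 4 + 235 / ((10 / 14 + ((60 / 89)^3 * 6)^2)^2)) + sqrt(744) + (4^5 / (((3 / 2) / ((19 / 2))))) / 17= 2 * sqrt(186) + 99800468785907740828103558093 / 243408943817265746193105630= 437.29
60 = 60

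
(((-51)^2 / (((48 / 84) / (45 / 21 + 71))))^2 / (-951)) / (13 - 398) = 36947017728 / 122045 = 302732.74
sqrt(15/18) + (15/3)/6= 5/6 + sqrt(30)/6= 1.75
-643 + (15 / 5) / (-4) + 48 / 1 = -2383 / 4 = -595.75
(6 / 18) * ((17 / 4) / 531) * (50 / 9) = 425 / 28674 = 0.01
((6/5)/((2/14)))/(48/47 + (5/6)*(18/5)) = 94/45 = 2.09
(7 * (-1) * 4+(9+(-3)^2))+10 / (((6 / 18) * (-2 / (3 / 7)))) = -115 / 7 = -16.43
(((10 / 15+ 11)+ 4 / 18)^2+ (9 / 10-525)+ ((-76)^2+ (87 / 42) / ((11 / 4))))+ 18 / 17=5720325781 / 1060290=5395.06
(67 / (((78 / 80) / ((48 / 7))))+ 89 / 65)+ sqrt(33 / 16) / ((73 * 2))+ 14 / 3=477.25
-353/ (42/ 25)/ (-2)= 8825/ 84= 105.06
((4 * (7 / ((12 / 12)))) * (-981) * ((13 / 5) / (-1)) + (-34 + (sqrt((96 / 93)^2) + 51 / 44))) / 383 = 486845641 / 2612060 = 186.38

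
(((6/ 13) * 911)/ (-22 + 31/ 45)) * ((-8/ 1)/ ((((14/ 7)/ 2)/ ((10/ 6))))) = 3279600/ 12467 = 263.06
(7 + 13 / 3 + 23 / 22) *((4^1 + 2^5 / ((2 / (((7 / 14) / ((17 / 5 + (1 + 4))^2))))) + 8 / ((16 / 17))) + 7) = 14133283 / 58212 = 242.79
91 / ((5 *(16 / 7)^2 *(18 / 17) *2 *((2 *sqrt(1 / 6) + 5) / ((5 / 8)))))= 379015 / 1794048 - 75803 *sqrt(6) / 5382144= 0.18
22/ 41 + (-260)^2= 2771622/ 41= 67600.54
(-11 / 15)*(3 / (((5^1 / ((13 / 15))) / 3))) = -143 / 125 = -1.14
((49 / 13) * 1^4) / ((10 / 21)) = 1029 / 130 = 7.92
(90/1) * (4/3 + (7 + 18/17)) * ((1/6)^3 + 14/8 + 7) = 7400.24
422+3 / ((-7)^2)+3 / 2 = 41509 / 98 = 423.56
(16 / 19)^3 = 4096 / 6859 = 0.60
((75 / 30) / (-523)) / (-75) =1 / 15690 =0.00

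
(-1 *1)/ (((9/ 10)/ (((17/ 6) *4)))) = -340/ 27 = -12.59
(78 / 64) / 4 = 0.30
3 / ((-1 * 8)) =-3 / 8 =-0.38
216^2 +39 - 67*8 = 46159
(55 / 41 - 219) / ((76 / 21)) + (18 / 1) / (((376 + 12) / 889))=-2856315 / 151126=-18.90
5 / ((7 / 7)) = 5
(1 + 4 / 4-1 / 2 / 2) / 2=7 / 8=0.88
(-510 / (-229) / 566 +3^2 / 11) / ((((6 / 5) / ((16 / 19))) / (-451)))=-320383840 / 1231333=-260.19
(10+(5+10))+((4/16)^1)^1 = 101/4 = 25.25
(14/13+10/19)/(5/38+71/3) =0.07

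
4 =4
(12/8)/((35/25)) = 15/14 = 1.07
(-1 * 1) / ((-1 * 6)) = 1 / 6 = 0.17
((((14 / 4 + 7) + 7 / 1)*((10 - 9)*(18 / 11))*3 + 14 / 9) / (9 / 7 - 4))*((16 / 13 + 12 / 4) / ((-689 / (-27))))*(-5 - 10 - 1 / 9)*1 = 41216840 / 510549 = 80.73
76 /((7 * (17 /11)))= 836 /119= 7.03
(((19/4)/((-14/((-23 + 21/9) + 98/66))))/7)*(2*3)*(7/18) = 4009/1848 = 2.17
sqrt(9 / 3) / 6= 0.29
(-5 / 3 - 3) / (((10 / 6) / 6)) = -84 / 5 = -16.80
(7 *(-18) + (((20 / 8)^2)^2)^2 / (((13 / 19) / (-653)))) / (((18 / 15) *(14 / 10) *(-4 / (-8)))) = -121172592575 / 69888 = -1733811.13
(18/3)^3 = 216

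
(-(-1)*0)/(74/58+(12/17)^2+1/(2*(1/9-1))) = 0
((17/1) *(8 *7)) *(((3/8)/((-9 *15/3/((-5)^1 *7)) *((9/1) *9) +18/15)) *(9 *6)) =224910/1229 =183.00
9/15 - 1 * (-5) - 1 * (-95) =503/5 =100.60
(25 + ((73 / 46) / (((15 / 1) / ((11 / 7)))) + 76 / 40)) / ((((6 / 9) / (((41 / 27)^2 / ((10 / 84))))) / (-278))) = -218616.86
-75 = -75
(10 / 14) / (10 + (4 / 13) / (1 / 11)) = 65 / 1218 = 0.05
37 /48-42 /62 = 139 /1488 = 0.09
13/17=0.76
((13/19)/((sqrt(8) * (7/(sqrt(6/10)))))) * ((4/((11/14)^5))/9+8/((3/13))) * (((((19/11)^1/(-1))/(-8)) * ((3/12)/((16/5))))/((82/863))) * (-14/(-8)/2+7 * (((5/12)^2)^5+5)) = 23318927871413340617087 * sqrt(30)/20723585563991256072192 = 6.16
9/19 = 0.47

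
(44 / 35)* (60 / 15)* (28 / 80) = 44 / 25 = 1.76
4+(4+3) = 11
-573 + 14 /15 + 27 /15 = -8554 /15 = -570.27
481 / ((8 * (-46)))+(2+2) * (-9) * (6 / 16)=-5449 / 368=-14.81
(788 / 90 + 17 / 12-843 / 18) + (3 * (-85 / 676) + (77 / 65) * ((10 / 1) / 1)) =-383173 / 15210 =-25.19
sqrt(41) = 6.40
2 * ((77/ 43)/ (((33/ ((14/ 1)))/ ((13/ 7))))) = 364/ 129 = 2.82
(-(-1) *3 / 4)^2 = 9 / 16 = 0.56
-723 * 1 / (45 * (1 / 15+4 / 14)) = -1687 / 37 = -45.59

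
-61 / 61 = -1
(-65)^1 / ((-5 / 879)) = 11427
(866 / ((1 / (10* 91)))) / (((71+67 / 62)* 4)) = 12214930 / 4469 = 2733.26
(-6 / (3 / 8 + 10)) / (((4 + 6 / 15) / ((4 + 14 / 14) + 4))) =-1.18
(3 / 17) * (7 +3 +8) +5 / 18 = 1057 / 306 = 3.45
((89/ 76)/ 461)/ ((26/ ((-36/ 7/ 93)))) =-267/ 49418278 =-0.00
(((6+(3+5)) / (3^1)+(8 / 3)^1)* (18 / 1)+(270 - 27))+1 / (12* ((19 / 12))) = 7126 / 19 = 375.05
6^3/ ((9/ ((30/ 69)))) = 10.43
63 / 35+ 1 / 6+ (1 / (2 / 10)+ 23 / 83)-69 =-153773 / 2490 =-61.76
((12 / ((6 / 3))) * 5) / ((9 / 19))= 190 / 3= 63.33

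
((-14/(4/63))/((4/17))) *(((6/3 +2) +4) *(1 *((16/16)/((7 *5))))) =-1071/5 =-214.20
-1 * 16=-16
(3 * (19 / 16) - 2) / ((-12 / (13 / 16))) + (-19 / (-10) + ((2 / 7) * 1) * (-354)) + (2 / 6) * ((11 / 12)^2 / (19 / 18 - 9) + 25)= -127266851 / 1397760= -91.05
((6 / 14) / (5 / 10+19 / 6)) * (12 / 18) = 6 / 77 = 0.08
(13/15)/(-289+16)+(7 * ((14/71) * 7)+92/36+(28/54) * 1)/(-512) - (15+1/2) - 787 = -27568957181/34352640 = -802.53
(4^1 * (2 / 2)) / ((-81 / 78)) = -104 / 27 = -3.85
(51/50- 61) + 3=-2849/50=-56.98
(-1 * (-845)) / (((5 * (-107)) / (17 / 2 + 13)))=-7267 / 214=-33.96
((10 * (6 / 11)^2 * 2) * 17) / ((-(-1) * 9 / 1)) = 1360 / 121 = 11.24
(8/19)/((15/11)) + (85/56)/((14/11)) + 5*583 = 651663067/223440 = 2916.50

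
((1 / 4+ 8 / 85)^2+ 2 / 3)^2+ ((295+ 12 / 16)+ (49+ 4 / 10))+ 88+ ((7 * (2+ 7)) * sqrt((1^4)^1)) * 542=4158916798815289 / 120270240000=34579.77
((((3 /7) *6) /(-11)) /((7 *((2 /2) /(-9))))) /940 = 0.00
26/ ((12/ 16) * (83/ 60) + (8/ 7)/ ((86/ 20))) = 626080/ 31383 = 19.95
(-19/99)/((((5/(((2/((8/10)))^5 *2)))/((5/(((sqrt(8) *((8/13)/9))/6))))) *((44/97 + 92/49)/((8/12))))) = -733744375 *sqrt(2)/3120128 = -332.57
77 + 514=591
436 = 436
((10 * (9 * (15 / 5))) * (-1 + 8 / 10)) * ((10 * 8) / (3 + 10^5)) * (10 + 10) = -86400 / 100003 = -0.86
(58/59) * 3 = 174/59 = 2.95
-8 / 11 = -0.73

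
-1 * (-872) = 872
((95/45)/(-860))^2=361/59907600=0.00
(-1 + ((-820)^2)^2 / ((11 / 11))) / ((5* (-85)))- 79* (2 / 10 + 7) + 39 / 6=-53190823409 / 50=-1063816468.18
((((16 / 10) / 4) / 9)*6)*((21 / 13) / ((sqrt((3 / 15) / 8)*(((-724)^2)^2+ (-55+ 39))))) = 7*sqrt(10) / 2232428891550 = 0.00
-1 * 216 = -216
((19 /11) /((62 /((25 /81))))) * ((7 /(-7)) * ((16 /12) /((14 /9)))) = -475 /64449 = -0.01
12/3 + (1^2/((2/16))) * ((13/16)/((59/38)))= 483/59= 8.19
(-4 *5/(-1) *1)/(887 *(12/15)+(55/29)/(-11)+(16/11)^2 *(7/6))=1052700/37470641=0.03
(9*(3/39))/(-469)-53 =-323150/6097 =-53.00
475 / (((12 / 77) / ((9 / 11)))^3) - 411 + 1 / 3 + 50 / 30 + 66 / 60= 21864347 / 320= 68326.08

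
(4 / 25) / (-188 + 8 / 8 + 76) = -4 / 2775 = -0.00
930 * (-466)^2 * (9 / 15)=121173048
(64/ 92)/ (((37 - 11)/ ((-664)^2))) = 3527168/ 299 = 11796.55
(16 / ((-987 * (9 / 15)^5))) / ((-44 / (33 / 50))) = 250 / 79947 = 0.00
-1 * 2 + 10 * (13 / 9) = 112 / 9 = 12.44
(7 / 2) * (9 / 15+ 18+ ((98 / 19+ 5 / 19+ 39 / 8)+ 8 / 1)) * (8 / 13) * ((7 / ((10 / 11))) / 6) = 387541 / 3800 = 101.98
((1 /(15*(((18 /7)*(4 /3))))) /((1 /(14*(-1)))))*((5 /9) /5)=-49 /1620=-0.03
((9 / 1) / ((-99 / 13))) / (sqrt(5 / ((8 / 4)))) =-13 * sqrt(10) / 55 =-0.75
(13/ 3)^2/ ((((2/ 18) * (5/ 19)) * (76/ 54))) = 4563/ 10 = 456.30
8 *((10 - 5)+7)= 96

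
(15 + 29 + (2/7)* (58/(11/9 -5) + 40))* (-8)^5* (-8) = 1592262656/119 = 13380358.45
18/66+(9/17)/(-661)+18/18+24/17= 2.68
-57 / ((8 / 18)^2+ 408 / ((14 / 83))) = -32319 / 1371604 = -0.02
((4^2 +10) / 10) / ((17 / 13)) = 169 / 85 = 1.99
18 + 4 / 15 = 274 / 15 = 18.27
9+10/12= 59/6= 9.83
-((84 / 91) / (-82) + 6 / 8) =-1575 / 2132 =-0.74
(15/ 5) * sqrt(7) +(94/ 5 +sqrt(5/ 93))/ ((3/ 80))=515.45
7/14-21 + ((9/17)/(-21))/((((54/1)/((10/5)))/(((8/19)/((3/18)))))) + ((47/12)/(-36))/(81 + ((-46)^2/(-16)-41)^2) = -1205410879709/58793755230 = -20.50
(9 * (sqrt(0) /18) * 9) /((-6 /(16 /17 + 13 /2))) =0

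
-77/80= -0.96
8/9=0.89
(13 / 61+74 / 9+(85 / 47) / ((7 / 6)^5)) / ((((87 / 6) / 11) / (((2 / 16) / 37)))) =44231310629 / 1861316022132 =0.02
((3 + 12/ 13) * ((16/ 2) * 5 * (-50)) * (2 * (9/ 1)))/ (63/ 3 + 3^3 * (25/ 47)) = -14382000/ 3601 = -3993.89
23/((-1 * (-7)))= 23/7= 3.29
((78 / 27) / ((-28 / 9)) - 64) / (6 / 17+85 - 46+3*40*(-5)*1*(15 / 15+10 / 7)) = 5151 / 112478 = 0.05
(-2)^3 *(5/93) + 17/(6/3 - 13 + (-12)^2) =-3739/12369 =-0.30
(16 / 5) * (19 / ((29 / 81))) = 24624 / 145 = 169.82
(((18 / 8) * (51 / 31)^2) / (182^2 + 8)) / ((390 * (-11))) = -0.00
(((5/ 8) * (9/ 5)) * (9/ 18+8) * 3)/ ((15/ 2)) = 153/ 40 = 3.82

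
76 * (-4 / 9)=-304 / 9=-33.78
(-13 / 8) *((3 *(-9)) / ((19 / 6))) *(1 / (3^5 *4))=13 / 912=0.01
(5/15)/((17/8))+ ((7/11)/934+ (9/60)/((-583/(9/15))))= 218540497/1388531100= 0.16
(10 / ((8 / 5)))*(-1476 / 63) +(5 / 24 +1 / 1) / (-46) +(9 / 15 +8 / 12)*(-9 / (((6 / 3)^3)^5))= -11589690251 / 79134720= -146.46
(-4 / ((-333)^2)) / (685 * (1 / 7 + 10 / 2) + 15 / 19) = -532 / 51967575405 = -0.00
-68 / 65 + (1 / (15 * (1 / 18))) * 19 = 1414 / 65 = 21.75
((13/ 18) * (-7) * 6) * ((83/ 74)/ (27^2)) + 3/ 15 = 0.15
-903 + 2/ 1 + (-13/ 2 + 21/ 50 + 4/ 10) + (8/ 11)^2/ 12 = -8227721/ 9075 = -906.64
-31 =-31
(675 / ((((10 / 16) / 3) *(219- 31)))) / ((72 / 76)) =855 / 47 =18.19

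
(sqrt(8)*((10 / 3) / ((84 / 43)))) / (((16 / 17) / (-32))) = -7310*sqrt(2) / 63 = -164.09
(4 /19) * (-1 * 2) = -8 /19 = -0.42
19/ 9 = 2.11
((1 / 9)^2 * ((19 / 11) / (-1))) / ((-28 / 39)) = 0.03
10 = 10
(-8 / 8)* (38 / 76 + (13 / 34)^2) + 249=287097 / 1156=248.35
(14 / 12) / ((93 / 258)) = 301 / 93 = 3.24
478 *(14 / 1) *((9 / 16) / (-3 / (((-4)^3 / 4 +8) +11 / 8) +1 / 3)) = 2394063 / 500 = 4788.13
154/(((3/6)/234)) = 72072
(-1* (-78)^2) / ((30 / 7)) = -7098 / 5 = -1419.60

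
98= 98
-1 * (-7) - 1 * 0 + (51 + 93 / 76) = 4501 / 76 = 59.22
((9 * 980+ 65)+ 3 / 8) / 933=71083 / 7464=9.52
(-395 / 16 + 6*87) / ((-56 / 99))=-787743 / 896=-879.18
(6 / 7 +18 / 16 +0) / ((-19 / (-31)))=3441 / 1064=3.23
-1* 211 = -211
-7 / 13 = -0.54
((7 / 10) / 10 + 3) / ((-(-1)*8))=307 / 800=0.38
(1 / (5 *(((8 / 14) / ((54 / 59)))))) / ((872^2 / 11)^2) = 22869 / 341128458199040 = 0.00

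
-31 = -31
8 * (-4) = -32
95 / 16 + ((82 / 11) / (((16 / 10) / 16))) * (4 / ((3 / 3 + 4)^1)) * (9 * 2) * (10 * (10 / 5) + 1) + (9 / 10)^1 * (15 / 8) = 1984415 / 88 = 22550.17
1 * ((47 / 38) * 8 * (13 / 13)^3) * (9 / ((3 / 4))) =2256 / 19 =118.74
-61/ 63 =-0.97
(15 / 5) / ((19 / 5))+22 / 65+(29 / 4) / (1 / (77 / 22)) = 261849 / 9880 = 26.50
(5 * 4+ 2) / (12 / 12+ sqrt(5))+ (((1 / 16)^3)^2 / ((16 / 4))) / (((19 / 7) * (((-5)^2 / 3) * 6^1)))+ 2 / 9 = -3028287487937 / 573780787200+ 11 * sqrt(5) / 2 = 7.02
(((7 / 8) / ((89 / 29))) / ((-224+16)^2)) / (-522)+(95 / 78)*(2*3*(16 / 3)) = 21610168313 / 554471424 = 38.97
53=53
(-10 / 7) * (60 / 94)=-300 / 329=-0.91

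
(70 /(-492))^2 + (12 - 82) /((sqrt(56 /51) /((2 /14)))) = 1225 /60516 - 5*sqrt(714) /14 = -9.52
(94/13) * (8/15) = 752/195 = 3.86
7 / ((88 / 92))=161 / 22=7.32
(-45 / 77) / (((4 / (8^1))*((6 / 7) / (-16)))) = 240 / 11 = 21.82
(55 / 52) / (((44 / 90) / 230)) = 25875 / 52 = 497.60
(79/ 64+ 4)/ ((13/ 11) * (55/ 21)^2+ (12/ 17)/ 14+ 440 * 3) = 2511495/ 637260352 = 0.00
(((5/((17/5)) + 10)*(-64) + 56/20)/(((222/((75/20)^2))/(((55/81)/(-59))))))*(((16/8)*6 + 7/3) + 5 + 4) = 299154625/24047928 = 12.44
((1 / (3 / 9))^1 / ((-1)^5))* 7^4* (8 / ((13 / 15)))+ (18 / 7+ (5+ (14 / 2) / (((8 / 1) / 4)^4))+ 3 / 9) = -290388521 / 4368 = -66480.89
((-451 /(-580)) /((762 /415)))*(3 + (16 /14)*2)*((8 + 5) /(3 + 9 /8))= 7.05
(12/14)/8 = 3/28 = 0.11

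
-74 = -74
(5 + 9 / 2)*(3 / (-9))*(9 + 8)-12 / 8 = -166 / 3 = -55.33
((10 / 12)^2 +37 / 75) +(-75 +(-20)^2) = 293569 / 900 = 326.19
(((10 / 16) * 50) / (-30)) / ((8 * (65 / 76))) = -95 / 624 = -0.15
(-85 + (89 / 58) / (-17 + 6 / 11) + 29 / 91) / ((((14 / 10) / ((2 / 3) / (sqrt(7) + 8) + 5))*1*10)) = -1808702453 / 58641828 + 26995559*sqrt(7) / 381171882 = -30.66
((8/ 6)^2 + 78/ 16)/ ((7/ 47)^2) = 1058111/ 3528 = 299.92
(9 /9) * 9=9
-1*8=-8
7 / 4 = 1.75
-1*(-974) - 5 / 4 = 3891 / 4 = 972.75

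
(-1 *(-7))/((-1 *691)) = -7/691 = -0.01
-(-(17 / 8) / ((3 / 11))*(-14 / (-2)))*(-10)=-6545 / 12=-545.42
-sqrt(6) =-2.45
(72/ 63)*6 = 48/ 7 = 6.86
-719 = -719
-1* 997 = -997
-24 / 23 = -1.04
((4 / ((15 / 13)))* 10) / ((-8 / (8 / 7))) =-104 / 21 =-4.95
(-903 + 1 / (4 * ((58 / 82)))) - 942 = -213979 / 116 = -1844.65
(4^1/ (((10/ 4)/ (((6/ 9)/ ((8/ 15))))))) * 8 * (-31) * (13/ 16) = -403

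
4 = 4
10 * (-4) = -40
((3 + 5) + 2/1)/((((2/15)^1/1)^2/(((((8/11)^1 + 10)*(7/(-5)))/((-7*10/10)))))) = 1206.82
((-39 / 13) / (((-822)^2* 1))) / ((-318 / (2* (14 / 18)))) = 7 / 322301268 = 0.00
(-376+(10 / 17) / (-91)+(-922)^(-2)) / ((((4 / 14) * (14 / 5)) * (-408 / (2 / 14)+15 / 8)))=2472392798705 / 15013610226342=0.16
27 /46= 0.59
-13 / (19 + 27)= -13 / 46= -0.28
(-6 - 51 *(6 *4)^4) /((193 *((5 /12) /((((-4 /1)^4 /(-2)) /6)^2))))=-92408938496 /965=-95760558.03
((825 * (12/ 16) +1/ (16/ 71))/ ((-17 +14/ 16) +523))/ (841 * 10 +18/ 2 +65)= 9971/ 68805240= 0.00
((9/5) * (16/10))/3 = 24/25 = 0.96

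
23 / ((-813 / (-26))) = 0.74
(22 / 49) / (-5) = -0.09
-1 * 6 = -6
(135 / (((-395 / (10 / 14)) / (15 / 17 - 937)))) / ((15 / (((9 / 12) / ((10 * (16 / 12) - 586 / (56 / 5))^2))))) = 108278856 / 14404514375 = 0.01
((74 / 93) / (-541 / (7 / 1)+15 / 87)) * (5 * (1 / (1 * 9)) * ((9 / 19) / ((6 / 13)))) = -488215 / 82981854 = -0.01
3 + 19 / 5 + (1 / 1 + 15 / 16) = 699 / 80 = 8.74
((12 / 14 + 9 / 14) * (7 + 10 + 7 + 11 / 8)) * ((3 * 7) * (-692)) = -2212497 / 4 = -553124.25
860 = 860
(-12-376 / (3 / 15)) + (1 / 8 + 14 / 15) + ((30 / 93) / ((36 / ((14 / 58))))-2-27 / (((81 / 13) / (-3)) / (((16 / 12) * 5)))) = -584582141 / 323640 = -1806.27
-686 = -686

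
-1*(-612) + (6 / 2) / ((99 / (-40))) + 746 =44774 / 33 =1356.79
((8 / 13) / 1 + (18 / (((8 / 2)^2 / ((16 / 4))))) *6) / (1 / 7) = 2513 / 13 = 193.31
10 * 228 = 2280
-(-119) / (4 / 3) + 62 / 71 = 90.12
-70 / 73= -0.96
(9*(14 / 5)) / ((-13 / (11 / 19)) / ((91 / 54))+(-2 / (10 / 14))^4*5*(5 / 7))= 24255 / 198463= 0.12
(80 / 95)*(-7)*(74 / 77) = -1184 / 209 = -5.67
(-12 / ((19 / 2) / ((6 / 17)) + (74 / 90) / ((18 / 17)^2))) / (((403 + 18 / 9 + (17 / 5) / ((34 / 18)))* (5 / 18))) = -0.00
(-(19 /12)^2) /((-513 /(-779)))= -14801 /3888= -3.81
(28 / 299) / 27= 0.00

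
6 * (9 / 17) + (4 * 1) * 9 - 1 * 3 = 615 / 17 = 36.18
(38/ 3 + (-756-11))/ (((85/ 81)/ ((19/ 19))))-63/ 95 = -232398/ 323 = -719.50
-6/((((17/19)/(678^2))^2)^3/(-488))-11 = 1299717613689011587149940694482808259420591829/24137569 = 53846251612538594385786770000000000000.00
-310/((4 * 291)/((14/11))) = -1085/3201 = -0.34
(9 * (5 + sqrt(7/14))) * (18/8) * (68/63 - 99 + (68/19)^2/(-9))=-101671965/10108 - 20334393 * sqrt(2)/20216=-11481.06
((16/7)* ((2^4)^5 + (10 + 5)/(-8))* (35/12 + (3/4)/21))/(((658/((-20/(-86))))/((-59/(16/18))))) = -230141048955/1386406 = -165998.31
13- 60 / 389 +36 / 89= 458737 / 34621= 13.25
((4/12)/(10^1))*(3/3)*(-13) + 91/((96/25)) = 11167/480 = 23.26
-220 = -220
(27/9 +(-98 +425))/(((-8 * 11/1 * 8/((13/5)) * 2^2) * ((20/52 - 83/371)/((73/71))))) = -13731081/7052288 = -1.95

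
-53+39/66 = -52.41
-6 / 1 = -6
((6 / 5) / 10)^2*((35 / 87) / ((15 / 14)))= 98 / 18125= 0.01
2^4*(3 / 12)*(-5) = -20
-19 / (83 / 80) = -18.31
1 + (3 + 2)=6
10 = 10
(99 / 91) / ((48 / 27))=891 / 1456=0.61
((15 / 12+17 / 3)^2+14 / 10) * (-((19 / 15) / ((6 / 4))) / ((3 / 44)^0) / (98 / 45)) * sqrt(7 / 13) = -673607 * sqrt(91) / 458640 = -14.01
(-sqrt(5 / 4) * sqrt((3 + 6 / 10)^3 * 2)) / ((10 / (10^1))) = -54 / 5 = -10.80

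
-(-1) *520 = 520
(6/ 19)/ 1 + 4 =82/ 19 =4.32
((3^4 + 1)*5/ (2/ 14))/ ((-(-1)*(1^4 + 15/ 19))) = 27265/ 17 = 1603.82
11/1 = 11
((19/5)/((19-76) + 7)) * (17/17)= -19/250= -0.08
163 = 163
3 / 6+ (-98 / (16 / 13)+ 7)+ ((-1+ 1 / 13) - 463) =-55749 / 104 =-536.05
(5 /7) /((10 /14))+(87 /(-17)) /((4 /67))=-5761 /68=-84.72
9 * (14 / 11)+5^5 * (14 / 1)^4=120050011.45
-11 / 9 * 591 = -722.33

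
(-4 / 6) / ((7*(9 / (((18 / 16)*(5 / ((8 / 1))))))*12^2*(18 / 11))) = -55 / 1741824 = -0.00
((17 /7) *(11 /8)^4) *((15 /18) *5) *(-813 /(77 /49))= -18713.13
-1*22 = -22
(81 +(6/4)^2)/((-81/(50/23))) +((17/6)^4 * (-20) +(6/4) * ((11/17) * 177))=-1119.34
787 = 787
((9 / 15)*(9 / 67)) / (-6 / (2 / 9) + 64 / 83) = -2241 / 729295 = -0.00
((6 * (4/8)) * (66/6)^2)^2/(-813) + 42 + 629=137918/271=508.92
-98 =-98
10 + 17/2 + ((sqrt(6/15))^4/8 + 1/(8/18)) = 2077/100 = 20.77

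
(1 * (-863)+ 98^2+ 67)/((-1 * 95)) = -8808/95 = -92.72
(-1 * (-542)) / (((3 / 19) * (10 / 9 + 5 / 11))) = 339834 / 155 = 2192.48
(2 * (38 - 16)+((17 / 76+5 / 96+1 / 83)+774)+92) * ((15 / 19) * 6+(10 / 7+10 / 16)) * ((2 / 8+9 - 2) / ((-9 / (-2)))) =28874701640825 / 2899459584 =9958.65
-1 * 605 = -605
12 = 12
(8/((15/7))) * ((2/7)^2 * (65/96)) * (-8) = -104/63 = -1.65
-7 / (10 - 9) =-7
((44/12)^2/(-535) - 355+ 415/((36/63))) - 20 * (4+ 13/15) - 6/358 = 944194249/3447540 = 273.87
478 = 478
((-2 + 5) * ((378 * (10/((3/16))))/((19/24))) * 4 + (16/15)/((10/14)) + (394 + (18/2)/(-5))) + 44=436079713/1425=306020.85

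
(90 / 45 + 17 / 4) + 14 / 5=181 / 20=9.05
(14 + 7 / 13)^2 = 35721 / 169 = 211.37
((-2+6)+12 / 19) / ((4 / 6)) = 132 / 19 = 6.95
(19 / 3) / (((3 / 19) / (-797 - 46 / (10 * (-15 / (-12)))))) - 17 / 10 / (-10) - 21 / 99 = -63590089 / 1980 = -32116.21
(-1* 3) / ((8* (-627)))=1 / 1672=0.00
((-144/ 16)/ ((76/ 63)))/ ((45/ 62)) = -10.28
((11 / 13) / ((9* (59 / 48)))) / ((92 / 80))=0.07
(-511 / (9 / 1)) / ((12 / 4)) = -511 / 27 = -18.93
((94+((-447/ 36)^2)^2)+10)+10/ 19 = 9405985315/ 393984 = 23874.03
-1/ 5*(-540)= 108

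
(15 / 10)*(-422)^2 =267126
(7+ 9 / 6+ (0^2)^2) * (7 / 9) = 6.61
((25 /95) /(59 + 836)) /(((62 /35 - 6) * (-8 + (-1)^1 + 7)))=35 /1006696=0.00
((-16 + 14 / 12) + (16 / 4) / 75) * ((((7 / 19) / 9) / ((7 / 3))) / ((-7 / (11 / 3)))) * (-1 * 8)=-32516 / 29925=-1.09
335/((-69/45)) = -5025/23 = -218.48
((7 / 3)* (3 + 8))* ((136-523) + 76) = -23947 / 3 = -7982.33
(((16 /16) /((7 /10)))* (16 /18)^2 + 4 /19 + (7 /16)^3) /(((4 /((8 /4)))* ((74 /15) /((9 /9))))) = 313961135 /2176892928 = 0.14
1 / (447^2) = 1 / 199809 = 0.00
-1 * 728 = -728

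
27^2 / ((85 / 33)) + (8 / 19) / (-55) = 5027777 / 17765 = 283.02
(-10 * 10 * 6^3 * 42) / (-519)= 302400 / 173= 1747.98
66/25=2.64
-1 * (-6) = 6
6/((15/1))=2/5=0.40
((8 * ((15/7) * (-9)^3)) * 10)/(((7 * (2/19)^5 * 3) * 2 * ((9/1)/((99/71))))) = -496395947025/13916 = -35670878.63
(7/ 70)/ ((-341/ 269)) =-269/ 3410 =-0.08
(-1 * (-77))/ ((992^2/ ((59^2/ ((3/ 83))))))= 22247071/ 2952192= 7.54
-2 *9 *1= -18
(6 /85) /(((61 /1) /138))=828 /5185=0.16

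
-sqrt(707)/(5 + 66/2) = -sqrt(707)/38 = -0.70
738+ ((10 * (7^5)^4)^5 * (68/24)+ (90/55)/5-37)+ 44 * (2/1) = 151211776824957436095362283205435135907574249548791237493659606742561575738026386805046880239/165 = 916435011060348097547650200000000000000000000000000000000000000000000000000000000000000000.00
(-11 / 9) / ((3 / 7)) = -77 / 27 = -2.85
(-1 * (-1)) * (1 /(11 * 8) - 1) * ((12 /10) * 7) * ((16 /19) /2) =-3654 /1045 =-3.50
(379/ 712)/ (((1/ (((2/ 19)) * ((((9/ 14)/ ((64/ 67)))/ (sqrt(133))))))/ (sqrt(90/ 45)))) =228537 * sqrt(266)/ 806052352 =0.00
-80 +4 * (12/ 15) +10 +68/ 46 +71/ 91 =-675427/ 10465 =-64.54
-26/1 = -26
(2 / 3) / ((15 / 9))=2 / 5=0.40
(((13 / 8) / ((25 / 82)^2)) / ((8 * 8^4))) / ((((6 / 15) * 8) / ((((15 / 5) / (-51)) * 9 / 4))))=-196677 / 8912896000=-0.00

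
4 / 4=1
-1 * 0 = 0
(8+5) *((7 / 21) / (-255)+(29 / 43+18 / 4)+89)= 80543437 / 65790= 1224.25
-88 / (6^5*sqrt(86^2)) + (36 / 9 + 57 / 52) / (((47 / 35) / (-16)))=-3101269921 / 51074712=-60.72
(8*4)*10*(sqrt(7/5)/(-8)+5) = 1600-8*sqrt(35) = 1552.67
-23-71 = -94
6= 6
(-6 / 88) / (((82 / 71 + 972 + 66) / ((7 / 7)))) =-213 / 3246320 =-0.00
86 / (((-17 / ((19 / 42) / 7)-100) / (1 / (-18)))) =817 / 62082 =0.01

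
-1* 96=-96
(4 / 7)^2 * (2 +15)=272 / 49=5.55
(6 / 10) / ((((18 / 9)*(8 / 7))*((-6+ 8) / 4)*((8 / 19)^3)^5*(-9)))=-106267889209123588093 / 4222124650659840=-25169.29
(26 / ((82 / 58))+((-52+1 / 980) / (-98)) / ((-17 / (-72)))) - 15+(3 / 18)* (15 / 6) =607897657 / 100409820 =6.05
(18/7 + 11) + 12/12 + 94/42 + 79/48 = 2067/112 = 18.46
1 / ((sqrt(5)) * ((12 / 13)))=13 * sqrt(5) / 60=0.48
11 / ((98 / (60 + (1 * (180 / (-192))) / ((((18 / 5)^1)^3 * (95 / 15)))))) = 130007845 / 19305216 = 6.73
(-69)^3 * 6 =-1971054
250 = 250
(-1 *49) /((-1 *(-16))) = -3.06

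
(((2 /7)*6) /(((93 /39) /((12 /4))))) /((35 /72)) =33696 /7595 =4.44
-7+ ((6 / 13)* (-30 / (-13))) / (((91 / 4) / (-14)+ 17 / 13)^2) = 433 / 121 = 3.58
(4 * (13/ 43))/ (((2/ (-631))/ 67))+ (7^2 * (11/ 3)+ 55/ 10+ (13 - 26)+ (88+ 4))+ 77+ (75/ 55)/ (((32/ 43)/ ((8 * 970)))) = -15612338/ 1419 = -11002.35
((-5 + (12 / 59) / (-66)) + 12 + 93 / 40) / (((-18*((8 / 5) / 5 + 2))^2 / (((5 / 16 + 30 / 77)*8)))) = 3737989375 / 124496849664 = 0.03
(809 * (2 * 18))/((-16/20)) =-36405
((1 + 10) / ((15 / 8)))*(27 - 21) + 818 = 4266 / 5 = 853.20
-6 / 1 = -6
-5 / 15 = -1 / 3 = -0.33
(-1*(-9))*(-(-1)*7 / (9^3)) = 7 / 81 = 0.09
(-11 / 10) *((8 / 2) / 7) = -22 / 35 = -0.63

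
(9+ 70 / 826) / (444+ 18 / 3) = 268 / 13275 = 0.02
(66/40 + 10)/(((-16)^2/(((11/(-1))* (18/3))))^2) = 253737/327680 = 0.77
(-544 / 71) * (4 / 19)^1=-1.61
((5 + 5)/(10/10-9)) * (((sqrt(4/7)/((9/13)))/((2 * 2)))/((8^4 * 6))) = -0.00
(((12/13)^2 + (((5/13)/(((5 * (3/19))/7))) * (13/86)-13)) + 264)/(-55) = -4.59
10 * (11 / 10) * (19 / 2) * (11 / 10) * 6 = 689.70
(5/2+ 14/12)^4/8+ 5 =17881/648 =27.59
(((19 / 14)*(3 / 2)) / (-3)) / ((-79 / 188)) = 893 / 553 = 1.61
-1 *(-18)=18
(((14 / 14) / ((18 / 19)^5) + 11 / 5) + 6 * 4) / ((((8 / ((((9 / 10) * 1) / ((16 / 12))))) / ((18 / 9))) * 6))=259913903 / 335923200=0.77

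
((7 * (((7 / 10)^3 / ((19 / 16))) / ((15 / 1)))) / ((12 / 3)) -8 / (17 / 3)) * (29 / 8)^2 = -1403782903 / 77520000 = -18.11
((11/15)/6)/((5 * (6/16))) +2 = 1394/675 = 2.07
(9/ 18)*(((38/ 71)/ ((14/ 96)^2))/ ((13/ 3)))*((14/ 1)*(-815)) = -214064640/ 6461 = -33131.81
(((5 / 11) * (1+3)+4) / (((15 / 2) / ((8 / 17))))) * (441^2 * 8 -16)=1593171968 / 2805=567975.75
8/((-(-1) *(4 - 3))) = 8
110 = 110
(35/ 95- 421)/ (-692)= 1998/ 3287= 0.61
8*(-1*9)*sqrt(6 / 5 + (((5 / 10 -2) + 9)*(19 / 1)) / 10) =-36*sqrt(1545) / 5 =-283.01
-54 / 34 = -27 / 17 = -1.59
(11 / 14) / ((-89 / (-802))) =7.08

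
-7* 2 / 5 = -2.80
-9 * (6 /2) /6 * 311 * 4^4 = -358272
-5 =-5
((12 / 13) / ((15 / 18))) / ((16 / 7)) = 63 / 130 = 0.48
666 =666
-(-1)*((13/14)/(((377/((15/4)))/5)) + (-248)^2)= 99882571/1624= 61504.05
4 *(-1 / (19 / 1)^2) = -4 / 361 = -0.01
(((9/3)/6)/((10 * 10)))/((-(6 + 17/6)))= -3/5300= -0.00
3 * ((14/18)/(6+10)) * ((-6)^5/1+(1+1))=-27209/24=-1133.71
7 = 7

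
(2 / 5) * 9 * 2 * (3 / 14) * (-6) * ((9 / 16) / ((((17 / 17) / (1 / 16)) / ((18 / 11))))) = -6561 / 12320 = -0.53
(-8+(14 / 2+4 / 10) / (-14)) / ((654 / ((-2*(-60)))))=-1.56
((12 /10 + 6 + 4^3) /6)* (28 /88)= 623 /165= 3.78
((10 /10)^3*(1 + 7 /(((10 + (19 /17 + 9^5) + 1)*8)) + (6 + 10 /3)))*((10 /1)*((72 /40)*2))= 747006087 /2008078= 372.00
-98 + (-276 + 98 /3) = -1024 /3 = -341.33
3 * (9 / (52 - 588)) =-27 / 536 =-0.05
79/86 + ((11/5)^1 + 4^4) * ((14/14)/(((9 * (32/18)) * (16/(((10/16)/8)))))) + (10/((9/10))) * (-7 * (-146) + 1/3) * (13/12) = 702296865961/57065472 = 12306.86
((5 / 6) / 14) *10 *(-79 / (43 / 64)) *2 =-126400 / 903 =-139.98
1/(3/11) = 11/3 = 3.67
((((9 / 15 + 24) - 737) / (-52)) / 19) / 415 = 0.00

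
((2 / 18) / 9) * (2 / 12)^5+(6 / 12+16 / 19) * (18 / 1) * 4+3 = 1192317427 / 11967264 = 99.63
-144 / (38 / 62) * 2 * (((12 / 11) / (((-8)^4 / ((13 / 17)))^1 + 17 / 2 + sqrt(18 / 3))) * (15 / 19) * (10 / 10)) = -1942702444800 / 25753339634033 + 362119680 * sqrt(6) / 25753339634033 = -0.08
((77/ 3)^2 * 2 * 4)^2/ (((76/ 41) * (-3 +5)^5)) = 1441274681/ 3078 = 468250.38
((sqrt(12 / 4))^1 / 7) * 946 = 946 * sqrt(3) / 7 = 234.07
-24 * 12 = -288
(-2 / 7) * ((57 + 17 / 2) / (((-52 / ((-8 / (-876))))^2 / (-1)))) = 131 / 226951452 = 0.00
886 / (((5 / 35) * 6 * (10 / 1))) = 3101 / 30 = 103.37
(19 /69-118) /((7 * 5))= -8123 /2415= -3.36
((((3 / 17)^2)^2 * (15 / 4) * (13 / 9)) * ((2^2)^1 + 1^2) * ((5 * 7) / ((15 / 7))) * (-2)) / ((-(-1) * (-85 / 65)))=1863225 / 2839714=0.66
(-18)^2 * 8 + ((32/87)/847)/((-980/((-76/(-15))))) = 701931937792/270807075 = 2592.00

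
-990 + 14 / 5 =-4936 / 5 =-987.20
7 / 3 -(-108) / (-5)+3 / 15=-286 / 15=-19.07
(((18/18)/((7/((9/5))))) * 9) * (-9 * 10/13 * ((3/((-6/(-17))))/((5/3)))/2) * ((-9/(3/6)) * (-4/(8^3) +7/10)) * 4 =148232673/72800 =2036.16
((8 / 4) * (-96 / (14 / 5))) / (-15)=4.57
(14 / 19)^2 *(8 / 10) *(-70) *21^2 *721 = -9667423.65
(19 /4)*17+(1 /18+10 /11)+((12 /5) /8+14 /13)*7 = 2351429 /25740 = 91.35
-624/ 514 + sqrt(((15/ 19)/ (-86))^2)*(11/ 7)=-3526251/ 2939566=-1.20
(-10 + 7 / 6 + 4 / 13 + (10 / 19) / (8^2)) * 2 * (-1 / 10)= 40393 / 23712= 1.70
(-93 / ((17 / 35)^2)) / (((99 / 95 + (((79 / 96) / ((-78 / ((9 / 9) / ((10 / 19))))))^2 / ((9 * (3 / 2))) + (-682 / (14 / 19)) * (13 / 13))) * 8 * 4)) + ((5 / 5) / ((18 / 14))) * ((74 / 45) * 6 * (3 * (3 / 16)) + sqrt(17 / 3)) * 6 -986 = -948.98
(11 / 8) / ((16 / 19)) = 209 / 128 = 1.63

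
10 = 10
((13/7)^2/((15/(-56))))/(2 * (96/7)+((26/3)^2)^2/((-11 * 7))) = 50193/178690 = 0.28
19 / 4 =4.75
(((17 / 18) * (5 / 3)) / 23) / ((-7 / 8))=-340 / 4347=-0.08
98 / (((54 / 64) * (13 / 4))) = 12544 / 351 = 35.74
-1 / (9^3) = -1 / 729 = -0.00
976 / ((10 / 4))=1952 / 5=390.40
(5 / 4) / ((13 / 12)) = 15 / 13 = 1.15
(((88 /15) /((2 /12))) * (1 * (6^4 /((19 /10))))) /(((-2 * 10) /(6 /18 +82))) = -494208 /5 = -98841.60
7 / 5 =1.40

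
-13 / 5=-2.60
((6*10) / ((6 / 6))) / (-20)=-3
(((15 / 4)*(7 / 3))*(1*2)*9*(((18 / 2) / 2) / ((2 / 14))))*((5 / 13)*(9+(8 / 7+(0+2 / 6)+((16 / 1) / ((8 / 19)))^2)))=36080100 / 13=2775392.31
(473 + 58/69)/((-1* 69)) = -32695/4761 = -6.87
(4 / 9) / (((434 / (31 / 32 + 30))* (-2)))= -991 / 62496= -0.02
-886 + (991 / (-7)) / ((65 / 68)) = -470518 / 455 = -1034.11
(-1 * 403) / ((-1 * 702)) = 31 / 54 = 0.57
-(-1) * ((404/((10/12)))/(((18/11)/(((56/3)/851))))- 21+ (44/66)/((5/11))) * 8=-104.28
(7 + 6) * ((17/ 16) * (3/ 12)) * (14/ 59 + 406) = 165529/ 118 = 1402.79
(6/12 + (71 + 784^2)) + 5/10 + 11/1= 614739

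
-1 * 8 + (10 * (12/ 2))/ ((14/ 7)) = 22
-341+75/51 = -5772/17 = -339.53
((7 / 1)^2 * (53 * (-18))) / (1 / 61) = -2851506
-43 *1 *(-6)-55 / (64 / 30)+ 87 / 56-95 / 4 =47045 / 224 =210.02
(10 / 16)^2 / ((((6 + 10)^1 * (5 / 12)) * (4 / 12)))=45 / 256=0.18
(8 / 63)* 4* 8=256 / 63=4.06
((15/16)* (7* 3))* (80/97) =1575/97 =16.24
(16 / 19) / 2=8 / 19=0.42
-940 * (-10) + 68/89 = 836668/89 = 9400.76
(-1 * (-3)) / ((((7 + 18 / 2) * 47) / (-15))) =-45 / 752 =-0.06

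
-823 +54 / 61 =-50149 / 61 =-822.11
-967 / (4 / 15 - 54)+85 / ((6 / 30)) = 443.00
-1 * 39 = -39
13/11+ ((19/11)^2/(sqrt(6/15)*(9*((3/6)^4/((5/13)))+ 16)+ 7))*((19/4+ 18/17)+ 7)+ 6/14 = -515730724/250931373+ 5960110*sqrt(10)/3258849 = 3.73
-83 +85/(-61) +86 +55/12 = 4531/732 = 6.19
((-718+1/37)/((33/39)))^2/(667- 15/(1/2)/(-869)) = 856526395725/793544957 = 1079.37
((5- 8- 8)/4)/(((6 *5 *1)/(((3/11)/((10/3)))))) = -3/400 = -0.01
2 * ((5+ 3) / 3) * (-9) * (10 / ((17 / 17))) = -480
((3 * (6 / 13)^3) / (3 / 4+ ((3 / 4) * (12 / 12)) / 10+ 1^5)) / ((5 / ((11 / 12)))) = 4752 / 160381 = 0.03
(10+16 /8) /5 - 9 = -33 /5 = -6.60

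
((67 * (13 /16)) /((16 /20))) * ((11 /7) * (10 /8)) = 239525 /1792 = 133.66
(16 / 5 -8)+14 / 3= -0.13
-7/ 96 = -0.07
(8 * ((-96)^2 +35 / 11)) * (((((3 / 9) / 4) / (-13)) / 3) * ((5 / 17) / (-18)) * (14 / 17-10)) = -2028220 / 85833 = -23.63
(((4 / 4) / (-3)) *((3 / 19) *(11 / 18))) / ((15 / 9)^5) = -297 / 118750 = -0.00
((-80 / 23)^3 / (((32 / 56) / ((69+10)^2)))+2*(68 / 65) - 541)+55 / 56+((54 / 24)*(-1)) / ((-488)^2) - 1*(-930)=-2421600948778353241 / 5273446447360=-459206.51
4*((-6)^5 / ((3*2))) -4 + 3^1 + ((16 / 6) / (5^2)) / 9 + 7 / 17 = -59493014 / 11475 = -5184.58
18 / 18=1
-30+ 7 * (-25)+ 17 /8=-1623 /8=-202.88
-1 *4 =-4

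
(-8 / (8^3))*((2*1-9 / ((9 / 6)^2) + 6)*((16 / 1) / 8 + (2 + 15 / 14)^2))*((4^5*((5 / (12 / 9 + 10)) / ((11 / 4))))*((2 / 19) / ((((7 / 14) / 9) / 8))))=-309795840 / 174097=-1779.44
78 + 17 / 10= 797 / 10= 79.70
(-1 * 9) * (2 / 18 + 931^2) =-7800850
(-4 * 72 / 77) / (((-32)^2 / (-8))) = 9 / 308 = 0.03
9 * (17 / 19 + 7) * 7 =9450 / 19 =497.37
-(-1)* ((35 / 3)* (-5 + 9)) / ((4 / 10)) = 350 / 3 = 116.67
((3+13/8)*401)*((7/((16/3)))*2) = 311577/64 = 4868.39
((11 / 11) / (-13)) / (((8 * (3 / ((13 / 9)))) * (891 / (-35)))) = 35 / 192456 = 0.00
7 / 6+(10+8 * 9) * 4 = 1975 / 6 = 329.17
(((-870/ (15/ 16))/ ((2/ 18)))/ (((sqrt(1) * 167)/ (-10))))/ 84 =6960/ 1169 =5.95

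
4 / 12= 1 / 3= 0.33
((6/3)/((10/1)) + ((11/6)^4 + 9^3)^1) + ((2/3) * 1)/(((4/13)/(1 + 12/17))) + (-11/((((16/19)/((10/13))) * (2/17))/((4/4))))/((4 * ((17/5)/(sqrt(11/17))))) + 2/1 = 741.14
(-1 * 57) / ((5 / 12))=-684 / 5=-136.80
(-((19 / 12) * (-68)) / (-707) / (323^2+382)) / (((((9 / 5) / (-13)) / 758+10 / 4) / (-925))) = 7360322125 / 13677093545073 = 0.00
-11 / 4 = -2.75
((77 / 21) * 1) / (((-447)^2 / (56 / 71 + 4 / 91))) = 59180 / 3872897847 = 0.00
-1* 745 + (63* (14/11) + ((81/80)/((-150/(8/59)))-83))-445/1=-387069797/324500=-1192.82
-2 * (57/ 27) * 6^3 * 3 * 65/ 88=-22230/ 11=-2020.91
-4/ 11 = -0.36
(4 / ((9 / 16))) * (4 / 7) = 256 / 63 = 4.06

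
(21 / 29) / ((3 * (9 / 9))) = 7 / 29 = 0.24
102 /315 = 34 /105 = 0.32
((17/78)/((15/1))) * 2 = 17/585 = 0.03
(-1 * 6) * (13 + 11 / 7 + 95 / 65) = -8754 / 91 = -96.20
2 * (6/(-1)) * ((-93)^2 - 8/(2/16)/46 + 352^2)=-1590619.30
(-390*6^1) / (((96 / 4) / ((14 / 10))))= -273 / 2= -136.50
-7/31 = -0.23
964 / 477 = 2.02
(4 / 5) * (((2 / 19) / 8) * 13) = 13 / 95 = 0.14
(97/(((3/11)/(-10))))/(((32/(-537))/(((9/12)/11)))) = 260445/64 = 4069.45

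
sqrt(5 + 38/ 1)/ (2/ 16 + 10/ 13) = 104*sqrt(43)/ 93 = 7.33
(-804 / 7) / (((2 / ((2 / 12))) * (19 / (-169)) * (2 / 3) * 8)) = 33969 / 2128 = 15.96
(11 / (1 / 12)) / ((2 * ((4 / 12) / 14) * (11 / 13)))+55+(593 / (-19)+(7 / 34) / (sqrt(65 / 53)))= 7 * sqrt(3445) / 2210+62696 / 19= 3299.98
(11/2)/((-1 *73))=-11/146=-0.08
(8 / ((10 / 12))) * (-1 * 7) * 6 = -2016 / 5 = -403.20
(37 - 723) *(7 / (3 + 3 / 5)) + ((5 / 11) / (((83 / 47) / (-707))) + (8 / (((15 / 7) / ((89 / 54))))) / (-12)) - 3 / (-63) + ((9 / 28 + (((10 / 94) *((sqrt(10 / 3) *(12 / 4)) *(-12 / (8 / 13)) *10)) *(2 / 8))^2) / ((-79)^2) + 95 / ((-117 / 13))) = -1307539957346470291 / 856416411191880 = -1526.76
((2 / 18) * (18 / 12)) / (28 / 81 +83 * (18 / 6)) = 27 / 40394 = 0.00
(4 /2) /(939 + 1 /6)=12 /5635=0.00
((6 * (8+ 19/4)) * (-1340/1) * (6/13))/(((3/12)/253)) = -622440720/13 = -47880055.38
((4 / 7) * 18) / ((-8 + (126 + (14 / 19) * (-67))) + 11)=1368 / 10591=0.13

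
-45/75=-3/5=-0.60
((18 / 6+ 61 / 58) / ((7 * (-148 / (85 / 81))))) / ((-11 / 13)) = 259675 / 53538408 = 0.00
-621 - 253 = -874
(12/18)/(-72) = -1/108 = -0.01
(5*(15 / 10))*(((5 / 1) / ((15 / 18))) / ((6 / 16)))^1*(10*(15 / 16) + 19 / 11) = 14655 / 11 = 1332.27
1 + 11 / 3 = 14 / 3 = 4.67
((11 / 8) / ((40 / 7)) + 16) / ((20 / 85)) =88349 / 1280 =69.02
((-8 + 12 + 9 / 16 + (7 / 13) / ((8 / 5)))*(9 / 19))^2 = 84107241 / 15618304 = 5.39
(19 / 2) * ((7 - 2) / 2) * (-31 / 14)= -2945 / 56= -52.59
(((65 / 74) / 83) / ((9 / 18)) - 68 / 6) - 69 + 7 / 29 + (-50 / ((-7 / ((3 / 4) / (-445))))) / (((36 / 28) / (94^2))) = -1290432269 / 7926251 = -162.80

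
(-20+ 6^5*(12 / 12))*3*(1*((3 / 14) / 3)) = 1662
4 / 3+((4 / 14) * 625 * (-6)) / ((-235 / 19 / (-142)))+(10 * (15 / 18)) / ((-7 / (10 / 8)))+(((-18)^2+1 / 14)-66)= -47545745 / 3948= -12043.00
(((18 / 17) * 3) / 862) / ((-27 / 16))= -16 / 7327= -0.00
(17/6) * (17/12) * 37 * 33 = 117623/24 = 4900.96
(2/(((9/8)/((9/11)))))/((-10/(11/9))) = -8/45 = -0.18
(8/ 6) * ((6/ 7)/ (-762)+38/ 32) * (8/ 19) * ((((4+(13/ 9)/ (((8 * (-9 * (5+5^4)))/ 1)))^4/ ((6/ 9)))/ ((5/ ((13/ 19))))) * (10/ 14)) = 92433991917791679341244253/ 3697646951379072497025024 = 25.00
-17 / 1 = -17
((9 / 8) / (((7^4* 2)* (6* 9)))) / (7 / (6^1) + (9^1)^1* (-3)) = -0.00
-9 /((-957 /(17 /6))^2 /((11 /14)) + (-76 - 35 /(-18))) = -46818 /754940411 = -0.00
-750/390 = -25/13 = -1.92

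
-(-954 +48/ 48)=953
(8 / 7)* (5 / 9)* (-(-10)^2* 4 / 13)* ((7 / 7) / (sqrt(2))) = -8000* sqrt(2) / 819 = -13.81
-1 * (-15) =15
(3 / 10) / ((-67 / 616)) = -924 / 335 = -2.76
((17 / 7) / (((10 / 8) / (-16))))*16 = -497.37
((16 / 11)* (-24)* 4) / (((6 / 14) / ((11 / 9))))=-3584 / 9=-398.22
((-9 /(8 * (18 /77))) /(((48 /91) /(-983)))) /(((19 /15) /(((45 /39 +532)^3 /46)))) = 882063769429369835 /37812736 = 23327160706.63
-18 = -18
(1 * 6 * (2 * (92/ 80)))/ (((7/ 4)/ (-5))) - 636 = -675.43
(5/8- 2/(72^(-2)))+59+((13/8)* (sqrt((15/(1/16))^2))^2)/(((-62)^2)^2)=-76159959507/7388168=-10308.37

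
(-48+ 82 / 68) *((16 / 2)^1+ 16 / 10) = -38184 / 85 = -449.22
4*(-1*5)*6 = -120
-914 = -914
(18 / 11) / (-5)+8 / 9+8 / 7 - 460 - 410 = -3008644 / 3465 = -868.30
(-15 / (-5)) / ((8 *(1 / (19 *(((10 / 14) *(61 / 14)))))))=17385 / 784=22.17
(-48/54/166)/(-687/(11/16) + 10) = 22/4064427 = 0.00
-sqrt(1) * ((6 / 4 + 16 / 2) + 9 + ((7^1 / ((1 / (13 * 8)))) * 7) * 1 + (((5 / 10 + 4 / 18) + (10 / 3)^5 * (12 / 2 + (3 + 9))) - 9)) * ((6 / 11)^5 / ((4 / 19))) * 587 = -271313409888 / 161051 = -1684642.81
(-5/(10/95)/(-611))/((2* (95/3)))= 0.00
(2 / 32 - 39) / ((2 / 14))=-4361 / 16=-272.56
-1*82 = -82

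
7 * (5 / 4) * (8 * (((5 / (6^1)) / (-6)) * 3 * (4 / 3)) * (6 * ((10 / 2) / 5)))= -700 / 3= -233.33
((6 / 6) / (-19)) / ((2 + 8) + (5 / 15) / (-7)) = -21 / 3971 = -0.01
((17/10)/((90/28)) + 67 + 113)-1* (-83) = 59294/225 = 263.53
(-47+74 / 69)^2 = 10042561 / 4761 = 2109.34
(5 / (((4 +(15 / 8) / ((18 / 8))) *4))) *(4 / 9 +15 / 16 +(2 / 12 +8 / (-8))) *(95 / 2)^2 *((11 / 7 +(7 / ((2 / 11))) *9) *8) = 17371635875 / 19488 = 891401.68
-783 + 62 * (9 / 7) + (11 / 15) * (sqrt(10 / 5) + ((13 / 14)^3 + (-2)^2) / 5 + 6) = -47895259 / 68600 + 11 * sqrt(2) / 15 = -697.14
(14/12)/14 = 1/12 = 0.08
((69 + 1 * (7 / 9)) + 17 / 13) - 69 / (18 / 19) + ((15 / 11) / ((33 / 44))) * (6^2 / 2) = 79741 / 2574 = 30.98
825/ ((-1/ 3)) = -2475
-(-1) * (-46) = -46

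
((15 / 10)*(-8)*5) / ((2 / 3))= -90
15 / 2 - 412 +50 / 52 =-5246 / 13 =-403.54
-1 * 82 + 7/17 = -1387/17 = -81.59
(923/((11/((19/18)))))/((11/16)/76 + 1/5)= 53312480/125829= 423.69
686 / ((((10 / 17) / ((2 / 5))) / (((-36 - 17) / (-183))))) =618086 / 4575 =135.10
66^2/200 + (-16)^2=277.78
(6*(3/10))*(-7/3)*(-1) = 21/5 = 4.20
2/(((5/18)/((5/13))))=36/13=2.77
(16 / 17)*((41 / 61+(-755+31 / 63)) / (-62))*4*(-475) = -44034263200 / 2025261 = -21742.51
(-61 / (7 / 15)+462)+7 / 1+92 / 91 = 339.30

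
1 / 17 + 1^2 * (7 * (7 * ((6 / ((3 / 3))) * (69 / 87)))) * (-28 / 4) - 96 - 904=-1297649 / 493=-2632.15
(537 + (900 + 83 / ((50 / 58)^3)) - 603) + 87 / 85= 964.58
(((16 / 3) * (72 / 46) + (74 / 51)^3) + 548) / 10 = 853361174 / 15254865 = 55.94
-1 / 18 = -0.06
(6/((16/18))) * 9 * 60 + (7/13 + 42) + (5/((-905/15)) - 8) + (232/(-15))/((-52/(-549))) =41367661/11765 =3516.16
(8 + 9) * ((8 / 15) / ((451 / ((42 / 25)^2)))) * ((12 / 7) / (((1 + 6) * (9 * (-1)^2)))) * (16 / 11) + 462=7162478566 / 15503125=462.00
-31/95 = -0.33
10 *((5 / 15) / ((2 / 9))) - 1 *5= 10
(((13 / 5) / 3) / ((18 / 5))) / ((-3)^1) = -13 / 162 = -0.08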